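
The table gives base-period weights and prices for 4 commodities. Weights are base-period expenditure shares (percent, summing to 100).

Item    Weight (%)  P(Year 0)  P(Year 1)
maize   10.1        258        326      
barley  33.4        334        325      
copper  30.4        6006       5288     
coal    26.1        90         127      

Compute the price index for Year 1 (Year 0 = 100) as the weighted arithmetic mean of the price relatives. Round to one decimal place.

maize: 10.1 × (326/258) = 10.1 × 1.263566 = 12.7620
barley: 33.4 × (325/334) = 33.4 × 0.973054 = 32.5000
copper: 30.4 × (5288/6006) = 30.4 × 0.880453 = 26.7658
coal: 26.1 × (127/90) = 26.1 × 1.411111 = 36.8300
Index = Σ wᵢ·(p₁ᵢ/p₀ᵢ) = 12.7620 + 32.5000 + 26.7658 + 36.8300 = 108.8578

108.9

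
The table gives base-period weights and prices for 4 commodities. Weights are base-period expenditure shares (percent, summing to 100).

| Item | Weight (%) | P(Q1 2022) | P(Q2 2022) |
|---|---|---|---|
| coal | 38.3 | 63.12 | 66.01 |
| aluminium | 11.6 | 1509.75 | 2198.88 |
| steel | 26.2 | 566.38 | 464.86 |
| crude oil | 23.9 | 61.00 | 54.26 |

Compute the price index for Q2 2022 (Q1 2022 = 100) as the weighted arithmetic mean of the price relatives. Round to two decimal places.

99.71

coal: 38.3 × (66.01/63.12) = 38.3 × 1.045786 = 40.0536
aluminium: 11.6 × (2198.88/1509.75) = 11.6 × 1.456453 = 16.8949
steel: 26.2 × (464.86/566.38) = 26.2 × 0.820756 = 21.5038
crude oil: 23.9 × (54.26/61.00) = 23.9 × 0.889508 = 21.2592
Index = Σ wᵢ·(p₁ᵢ/p₀ᵢ) = 40.0536 + 16.8949 + 21.5038 + 21.2592 = 99.7115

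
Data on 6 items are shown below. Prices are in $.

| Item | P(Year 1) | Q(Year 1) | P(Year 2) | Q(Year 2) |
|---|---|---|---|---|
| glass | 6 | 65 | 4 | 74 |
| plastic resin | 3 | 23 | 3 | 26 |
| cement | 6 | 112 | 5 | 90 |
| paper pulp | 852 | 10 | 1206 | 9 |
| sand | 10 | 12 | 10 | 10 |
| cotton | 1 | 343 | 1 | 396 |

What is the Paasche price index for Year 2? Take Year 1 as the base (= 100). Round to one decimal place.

Paasche price index uses current-period quantities as weights.
ΣP(Year 2)·Q(Year 2) = 4×74 + 3×26 + 5×90 + 1206×9 + 10×10 + 1×396 = 296 + 78 + 450 + 10854 + 100 + 396 = 12174
ΣP(Year 1)·Q(Year 2) = 6×74 + 3×26 + 6×90 + 852×9 + 10×10 + 1×396 = 444 + 78 + 540 + 7668 + 100 + 396 = 9226
Index = 12174 / 9226 × 100 = 131.9532

132.0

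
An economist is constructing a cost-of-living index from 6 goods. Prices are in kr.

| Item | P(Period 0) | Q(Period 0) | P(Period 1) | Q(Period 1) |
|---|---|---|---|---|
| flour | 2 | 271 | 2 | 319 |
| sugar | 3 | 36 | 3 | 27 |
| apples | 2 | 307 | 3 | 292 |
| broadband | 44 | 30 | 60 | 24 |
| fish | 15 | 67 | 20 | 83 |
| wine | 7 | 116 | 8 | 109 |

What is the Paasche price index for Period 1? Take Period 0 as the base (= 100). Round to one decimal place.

Paasche price index uses current-period quantities as weights.
ΣP(Period 1)·Q(Period 1) = 2×319 + 3×27 + 3×292 + 60×24 + 20×83 + 8×109 = 638 + 81 + 876 + 1440 + 1660 + 872 = 5567
ΣP(Period 0)·Q(Period 1) = 2×319 + 3×27 + 2×292 + 44×24 + 15×83 + 7×109 = 638 + 81 + 584 + 1056 + 1245 + 763 = 4367
Index = 5567 / 4367 × 100 = 127.4788

127.5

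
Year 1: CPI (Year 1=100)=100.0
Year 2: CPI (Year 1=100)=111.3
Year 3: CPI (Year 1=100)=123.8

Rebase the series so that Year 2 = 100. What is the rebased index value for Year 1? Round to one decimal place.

89.8

Rebased(Year 1) = 100.0 / 111.3 × 100 = 89.8473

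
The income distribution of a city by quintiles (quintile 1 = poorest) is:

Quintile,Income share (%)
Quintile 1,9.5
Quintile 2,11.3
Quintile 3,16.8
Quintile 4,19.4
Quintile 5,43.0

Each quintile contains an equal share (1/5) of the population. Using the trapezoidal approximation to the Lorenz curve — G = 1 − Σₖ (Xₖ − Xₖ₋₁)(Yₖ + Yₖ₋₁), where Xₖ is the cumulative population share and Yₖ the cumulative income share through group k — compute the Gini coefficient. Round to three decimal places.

0.300

Cumulative income shares Yₖ: 0.0950, 0.2080, 0.3760, 0.5700, 1.0000
Σ (Xₖ−Xₖ₋₁)(Yₖ+Yₖ₋₁) = (1/5)(0.0950+0.0000) + (1/5)(0.2080+0.0950) + (1/5)(0.3760+0.2080) + (1/5)(0.5700+0.3760) + (1/5)(1.0000+0.5700)
  = 0.0190 + 0.0606 + 0.1168 + 0.1892 + 0.3140 = 0.6996
G = 1 − 0.6996 = 0.3004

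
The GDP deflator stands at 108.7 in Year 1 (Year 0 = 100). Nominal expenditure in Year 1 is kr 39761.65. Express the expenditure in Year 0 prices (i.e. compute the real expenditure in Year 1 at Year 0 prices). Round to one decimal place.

Real = Nominal ÷ (Index/100) = 39761.65 ÷ (108.7/100)
     = 39761.65 ÷ 1.087 = 36579.2548

36579.3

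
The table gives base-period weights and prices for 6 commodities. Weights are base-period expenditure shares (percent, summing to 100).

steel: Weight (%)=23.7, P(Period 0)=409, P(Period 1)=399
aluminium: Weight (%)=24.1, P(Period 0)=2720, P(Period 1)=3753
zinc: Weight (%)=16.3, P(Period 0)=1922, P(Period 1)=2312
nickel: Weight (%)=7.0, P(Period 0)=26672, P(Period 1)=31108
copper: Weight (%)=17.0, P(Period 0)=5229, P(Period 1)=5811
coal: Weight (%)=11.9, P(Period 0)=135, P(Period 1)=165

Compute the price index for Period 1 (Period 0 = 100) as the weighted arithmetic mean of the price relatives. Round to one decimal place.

117.6

steel: 23.7 × (399/409) = 23.7 × 0.975550 = 23.1205
aluminium: 24.1 × (3753/2720) = 24.1 × 1.379779 = 33.2527
zinc: 16.3 × (2312/1922) = 16.3 × 1.202914 = 19.6075
nickel: 7.0 × (31108/26672) = 7.0 × 1.166317 = 8.1642
copper: 17.0 × (5811/5229) = 17.0 × 1.111302 = 18.8921
coal: 11.9 × (165/135) = 11.9 × 1.222222 = 14.5444
Index = Σ wᵢ·(p₁ᵢ/p₀ᵢ) = 23.1205 + 33.2527 + 19.6075 + 8.1642 + 18.8921 + 14.5444 = 117.5815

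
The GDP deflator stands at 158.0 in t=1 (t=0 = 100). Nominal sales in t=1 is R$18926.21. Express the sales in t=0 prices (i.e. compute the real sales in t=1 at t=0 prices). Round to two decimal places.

Real = Nominal ÷ (Index/100) = 18926.21 ÷ (158.0/100)
     = 18926.21 ÷ 1.580 = 11978.6139

11978.61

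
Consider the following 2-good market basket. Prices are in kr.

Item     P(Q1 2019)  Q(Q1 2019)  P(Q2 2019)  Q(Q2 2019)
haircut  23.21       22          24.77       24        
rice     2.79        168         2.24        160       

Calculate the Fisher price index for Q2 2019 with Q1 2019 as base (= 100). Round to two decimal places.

94.51

Laspeyres component (base-period weights):
ΣP(Q2 2019)Q(Q1 2019) = 24.77×22 + 2.24×168 = 544.94 + 376.32 = 921.26
ΣP(Q1 2019)Q(Q1 2019) = 23.21×22 + 2.79×168 = 510.62 + 468.72 = 979.34
L = 921.26 / 979.34 × 100 = 94.0695
Paasche component (current-period weights):
ΣP(Q2 2019)Q(Q2 2019) = 24.77×24 + 2.24×160 = 594.48 + 358.4 = 952.88
ΣP(Q1 2019)Q(Q2 2019) = 23.21×24 + 2.79×160 = 557.04 + 446.4 = 1003.44
P = 952.88 / 1003.44 × 100 = 94.9613
Fisher = √(L × P) = √(94.0695 × 94.9613) = 94.5144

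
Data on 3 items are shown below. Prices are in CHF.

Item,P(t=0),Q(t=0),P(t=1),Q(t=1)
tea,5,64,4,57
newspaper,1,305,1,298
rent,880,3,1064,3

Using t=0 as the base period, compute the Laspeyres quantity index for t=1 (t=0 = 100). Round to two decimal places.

98.71

Laspeyres quantity index uses base-period prices as weights.
ΣP(t=0)·Q(t=1) = 5×57 + 1×298 + 880×3 = 285 + 298 + 2640 = 3223
ΣP(t=0)·Q(t=0) = 5×64 + 1×305 + 880×3 = 320 + 305 + 2640 = 3265
Index = 3223 / 3265 × 100 = 98.7136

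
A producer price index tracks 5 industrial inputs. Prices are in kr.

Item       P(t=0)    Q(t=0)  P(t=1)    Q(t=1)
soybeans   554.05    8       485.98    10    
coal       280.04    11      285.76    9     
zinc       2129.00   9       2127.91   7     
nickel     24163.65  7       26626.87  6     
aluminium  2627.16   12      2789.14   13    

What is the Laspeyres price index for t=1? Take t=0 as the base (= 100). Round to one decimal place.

Laspeyres price index uses base-period quantities as weights.
ΣP(t=1)·Q(t=0) = 485.98×8 + 285.76×11 + 2127.91×9 + 26626.87×7 + 2789.14×12 = 3887.84 + 3143.36 + 19151.19 + 186388.09 + 33469.68 = 246040.16
ΣP(t=0)·Q(t=0) = 554.05×8 + 280.04×11 + 2129.00×9 + 24163.65×7 + 2627.16×12 = 4432.4 + 3080.44 + 19161 + 169145.55 + 31525.92 = 227345.31
Index = 246040.16 / 227345.31 × 100 = 108.2231

108.2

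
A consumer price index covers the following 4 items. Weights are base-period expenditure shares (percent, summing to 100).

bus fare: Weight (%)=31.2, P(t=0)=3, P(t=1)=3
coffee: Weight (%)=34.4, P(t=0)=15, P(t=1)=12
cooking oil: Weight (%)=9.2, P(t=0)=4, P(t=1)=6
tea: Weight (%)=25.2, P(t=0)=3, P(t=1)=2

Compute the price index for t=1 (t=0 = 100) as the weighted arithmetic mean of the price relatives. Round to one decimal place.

bus fare: 31.2 × (3/3) = 31.2 × 1.000000 = 31.2000
coffee: 34.4 × (12/15) = 34.4 × 0.800000 = 27.5200
cooking oil: 9.2 × (6/4) = 9.2 × 1.500000 = 13.8000
tea: 25.2 × (2/3) = 25.2 × 0.666667 = 16.8000
Index = Σ wᵢ·(p₁ᵢ/p₀ᵢ) = 31.2000 + 27.5200 + 13.8000 + 16.8000 = 89.3200

89.3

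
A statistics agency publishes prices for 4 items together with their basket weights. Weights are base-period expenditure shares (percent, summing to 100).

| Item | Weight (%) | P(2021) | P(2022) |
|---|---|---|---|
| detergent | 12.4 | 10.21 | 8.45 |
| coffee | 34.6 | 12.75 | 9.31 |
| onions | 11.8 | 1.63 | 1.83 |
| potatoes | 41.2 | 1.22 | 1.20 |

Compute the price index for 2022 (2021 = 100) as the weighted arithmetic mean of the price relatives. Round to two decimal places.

89.30

detergent: 12.4 × (8.45/10.21) = 12.4 × 0.827620 = 10.2625
coffee: 34.6 × (9.31/12.75) = 34.6 × 0.730196 = 25.2648
onions: 11.8 × (1.83/1.63) = 11.8 × 1.122699 = 13.2479
potatoes: 41.2 × (1.20/1.22) = 41.2 × 0.983607 = 40.5246
Index = Σ wᵢ·(p₁ᵢ/p₀ᵢ) = 10.2625 + 25.2648 + 13.2479 + 40.5246 = 89.2997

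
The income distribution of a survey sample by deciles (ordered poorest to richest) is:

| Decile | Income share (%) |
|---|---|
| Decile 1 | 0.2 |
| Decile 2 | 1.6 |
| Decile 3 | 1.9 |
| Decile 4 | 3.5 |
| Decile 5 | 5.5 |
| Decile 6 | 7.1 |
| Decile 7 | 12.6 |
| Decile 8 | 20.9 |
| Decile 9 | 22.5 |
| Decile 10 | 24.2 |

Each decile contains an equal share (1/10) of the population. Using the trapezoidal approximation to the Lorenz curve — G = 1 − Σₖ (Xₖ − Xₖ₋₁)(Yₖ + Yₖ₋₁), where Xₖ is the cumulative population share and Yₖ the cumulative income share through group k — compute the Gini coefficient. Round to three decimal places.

Cumulative income shares Yₖ: 0.0020, 0.0180, 0.0370, 0.0720, 0.1270, 0.1980, 0.3240, 0.5330, 0.7580, 1.0000
Σ (Xₖ−Xₖ₋₁)(Yₖ+Yₖ₋₁) = (1/10)(0.0020+0.0000) + (1/10)(0.0180+0.0020) + (1/10)(0.0370+0.0180) + (1/10)(0.0720+0.0370) + (1/10)(0.1270+0.0720) + (1/10)(0.1980+0.1270) + (1/10)(0.3240+0.1980) + (1/10)(0.5330+0.3240) + (1/10)(0.7580+0.5330) + (1/10)(1.0000+0.7580)
  = 0.0002 + 0.0020 + 0.0055 + 0.0109 + 0.0199 + 0.0325 + 0.0522 + 0.0857 + 0.1291 + 0.1758 = 0.5138
G = 1 − 0.5138 = 0.4862

0.486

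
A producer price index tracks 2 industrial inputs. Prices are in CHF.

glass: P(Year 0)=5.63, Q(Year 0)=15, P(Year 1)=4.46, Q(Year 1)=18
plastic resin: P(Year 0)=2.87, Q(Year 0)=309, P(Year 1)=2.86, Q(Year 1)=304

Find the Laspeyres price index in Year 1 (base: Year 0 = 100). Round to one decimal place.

97.9

Laspeyres price index uses base-period quantities as weights.
ΣP(Year 1)·Q(Year 0) = 4.46×15 + 2.86×309 = 66.9 + 883.74 = 950.64
ΣP(Year 0)·Q(Year 0) = 5.63×15 + 2.87×309 = 84.45 + 886.83 = 971.28
Index = 950.64 / 971.28 × 100 = 97.8750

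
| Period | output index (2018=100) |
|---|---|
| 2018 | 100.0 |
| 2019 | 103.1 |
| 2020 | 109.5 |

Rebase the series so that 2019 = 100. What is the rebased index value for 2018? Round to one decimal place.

Rebased(2018) = 100.0 / 103.1 × 100 = 96.9932

97.0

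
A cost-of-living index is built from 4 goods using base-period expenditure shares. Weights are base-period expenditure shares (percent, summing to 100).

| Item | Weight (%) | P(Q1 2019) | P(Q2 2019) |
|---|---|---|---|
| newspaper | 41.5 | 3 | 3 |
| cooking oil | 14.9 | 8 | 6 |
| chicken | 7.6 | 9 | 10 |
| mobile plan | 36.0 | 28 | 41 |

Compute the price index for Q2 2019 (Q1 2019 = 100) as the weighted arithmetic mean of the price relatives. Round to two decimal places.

113.83

newspaper: 41.5 × (3/3) = 41.5 × 1.000000 = 41.5000
cooking oil: 14.9 × (6/8) = 14.9 × 0.750000 = 11.1750
chicken: 7.6 × (10/9) = 7.6 × 1.111111 = 8.4444
mobile plan: 36.0 × (41/28) = 36.0 × 1.464286 = 52.7143
Index = Σ wᵢ·(p₁ᵢ/p₀ᵢ) = 41.5000 + 11.1750 + 8.4444 + 52.7143 = 113.8337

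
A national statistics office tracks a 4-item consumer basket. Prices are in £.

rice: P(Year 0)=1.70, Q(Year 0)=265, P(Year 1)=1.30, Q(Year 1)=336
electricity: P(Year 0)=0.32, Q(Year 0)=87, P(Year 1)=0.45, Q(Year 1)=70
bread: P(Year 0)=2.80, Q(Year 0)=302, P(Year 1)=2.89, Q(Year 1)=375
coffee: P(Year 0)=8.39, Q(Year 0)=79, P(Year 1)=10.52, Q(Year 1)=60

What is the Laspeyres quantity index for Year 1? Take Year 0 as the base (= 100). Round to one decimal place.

Laspeyres quantity index uses base-period prices as weights.
ΣP(Year 0)·Q(Year 1) = 1.70×336 + 0.32×70 + 2.80×375 + 8.39×60 = 571.2 + 22.4 + 1050 + 503.4 = 2147
ΣP(Year 0)·Q(Year 0) = 1.70×265 + 0.32×87 + 2.80×302 + 8.39×79 = 450.5 + 27.84 + 845.6 + 662.81 = 1986.75
Index = 2147 / 1986.75 × 100 = 108.0659

108.1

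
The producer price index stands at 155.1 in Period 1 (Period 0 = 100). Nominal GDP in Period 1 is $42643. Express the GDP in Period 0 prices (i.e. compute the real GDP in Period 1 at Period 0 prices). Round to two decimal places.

27493.87

Real = Nominal ÷ (Index/100) = 42643 ÷ (155.1/100)
     = 42643 ÷ 1.551 = 27493.8749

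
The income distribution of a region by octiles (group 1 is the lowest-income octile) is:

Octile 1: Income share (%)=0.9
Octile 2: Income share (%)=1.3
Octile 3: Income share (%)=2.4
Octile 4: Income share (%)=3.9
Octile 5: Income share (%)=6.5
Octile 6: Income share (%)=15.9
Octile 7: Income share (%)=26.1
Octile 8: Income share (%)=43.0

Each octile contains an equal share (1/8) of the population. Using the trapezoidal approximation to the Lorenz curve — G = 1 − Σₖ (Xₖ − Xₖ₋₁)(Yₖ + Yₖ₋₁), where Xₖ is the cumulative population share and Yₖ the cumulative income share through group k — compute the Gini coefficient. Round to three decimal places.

0.577

Cumulative income shares Yₖ: 0.0090, 0.0220, 0.0460, 0.0850, 0.1500, 0.3090, 0.5700, 1.0000
Σ (Xₖ−Xₖ₋₁)(Yₖ+Yₖ₋₁) = (1/8)(0.0090+0.0000) + (1/8)(0.0220+0.0090) + (1/8)(0.0460+0.0220) + (1/8)(0.0850+0.0460) + (1/8)(0.1500+0.0850) + (1/8)(0.3090+0.1500) + (1/8)(0.5700+0.3090) + (1/8)(1.0000+0.5700)
  = 0.0011 + 0.0039 + 0.0085 + 0.0164 + 0.0294 + 0.0574 + 0.1099 + 0.1963 = 0.4228
G = 1 − 0.4228 = 0.5773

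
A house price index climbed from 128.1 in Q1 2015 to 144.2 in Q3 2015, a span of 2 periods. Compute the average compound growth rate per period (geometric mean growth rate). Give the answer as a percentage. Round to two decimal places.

6.10%

Growth factor = (144.2/128.1)^(1/2) = (1.125683)^(1/2) = 1.060982
Growth rate = 1.060982 − 1 = 0.060982 = 6.0982%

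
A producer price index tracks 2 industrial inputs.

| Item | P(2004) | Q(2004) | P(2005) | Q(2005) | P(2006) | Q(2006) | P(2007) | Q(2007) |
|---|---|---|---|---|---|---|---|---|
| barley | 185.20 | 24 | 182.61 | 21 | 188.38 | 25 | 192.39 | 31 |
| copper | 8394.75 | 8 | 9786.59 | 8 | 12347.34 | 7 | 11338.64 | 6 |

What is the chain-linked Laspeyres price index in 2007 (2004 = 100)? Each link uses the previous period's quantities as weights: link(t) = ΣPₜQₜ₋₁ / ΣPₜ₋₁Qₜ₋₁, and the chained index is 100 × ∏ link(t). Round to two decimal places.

133.40

Link 2004→2005:
ΣP(2005)Q(2004) = 182.61×24 + 9786.59×8 = 4382.64 + 78292.72 = 82675.36
ΣP(2004)Q(2004) = 185.20×24 + 8394.75×8 = 4444.8 + 67158 = 71602.8
link = 82675.36/71602.8 = 1.154639
Link 2005→2006:
ΣP(2006)Q(2005) = 188.38×21 + 12347.34×8 = 3955.98 + 98778.72 = 102734.7
ΣP(2005)Q(2005) = 182.61×21 + 9786.59×8 = 3834.81 + 78292.72 = 82127.53
link = 102734.7/82127.53 = 1.250917
Link 2006→2007:
ΣP(2007)Q(2006) = 192.39×25 + 11338.64×7 = 4809.75 + 79370.48 = 84180.23
ΣP(2006)Q(2006) = 188.38×25 + 12347.34×7 = 4709.5 + 86431.38 = 91140.88
link = 84180.23/91140.88 = 0.923628
Chained index = 100 × 1.154639 × 1.250917 × 0.923628 = 133.4048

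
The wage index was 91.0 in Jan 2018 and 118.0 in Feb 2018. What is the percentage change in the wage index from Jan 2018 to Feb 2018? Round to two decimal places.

29.67%

Change = (118.0 − 91.0) / 91.0 × 100
       = 27.0 / 91.0 × 100 = 29.6703%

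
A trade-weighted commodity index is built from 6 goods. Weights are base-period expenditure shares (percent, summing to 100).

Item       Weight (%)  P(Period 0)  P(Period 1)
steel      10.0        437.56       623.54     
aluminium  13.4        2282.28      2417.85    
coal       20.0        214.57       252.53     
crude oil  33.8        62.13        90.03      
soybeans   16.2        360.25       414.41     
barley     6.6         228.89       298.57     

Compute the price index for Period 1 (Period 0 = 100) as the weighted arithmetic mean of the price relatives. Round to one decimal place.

128.2

steel: 10.0 × (623.54/437.56) = 10.0 × 1.425039 = 14.2504
aluminium: 13.4 × (2417.85/2282.28) = 13.4 × 1.059401 = 14.1960
coal: 20.0 × (252.53/214.57) = 20.0 × 1.176912 = 23.5382
crude oil: 33.8 × (90.03/62.13) = 33.8 × 1.449058 = 48.9782
soybeans: 16.2 × (414.41/360.25) = 16.2 × 1.150340 = 18.6355
barley: 6.6 × (298.57/228.89) = 6.6 × 1.304426 = 8.6092
Index = Σ wᵢ·(p₁ᵢ/p₀ᵢ) = 14.2504 + 14.1960 + 23.5382 + 48.9782 + 18.6355 + 8.6092 = 128.2075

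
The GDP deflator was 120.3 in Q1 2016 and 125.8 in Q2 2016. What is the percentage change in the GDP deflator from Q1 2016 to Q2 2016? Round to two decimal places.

Change = (125.8 − 120.3) / 120.3 × 100
       = 5.5 / 120.3 × 100 = 4.5719%

4.57%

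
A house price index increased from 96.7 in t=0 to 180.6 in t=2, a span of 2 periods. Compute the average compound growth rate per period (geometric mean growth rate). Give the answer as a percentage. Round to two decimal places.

Growth factor = (180.6/96.7)^(1/2) = (1.867632)^(1/2) = 1.366613
Growth rate = 1.366613 − 1 = 0.366613 = 36.6613%

36.66%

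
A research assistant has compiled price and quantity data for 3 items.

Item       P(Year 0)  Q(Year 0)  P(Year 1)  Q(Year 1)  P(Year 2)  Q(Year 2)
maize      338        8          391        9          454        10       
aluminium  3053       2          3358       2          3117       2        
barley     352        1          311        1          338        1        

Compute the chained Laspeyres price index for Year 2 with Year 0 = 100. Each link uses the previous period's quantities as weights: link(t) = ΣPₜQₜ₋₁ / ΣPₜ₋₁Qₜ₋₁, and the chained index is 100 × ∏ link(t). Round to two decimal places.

112.02

Link Year 0→Year 1:
ΣP(Year 1)Q(Year 0) = 391×8 + 3358×2 + 311×1 = 3128 + 6716 + 311 = 10155
ΣP(Year 0)Q(Year 0) = 338×8 + 3053×2 + 352×1 = 2704 + 6106 + 352 = 9162
link = 10155/9162 = 1.108382
Link Year 1→Year 2:
ΣP(Year 2)Q(Year 1) = 454×9 + 3117×2 + 338×1 = 4086 + 6234 + 338 = 10658
ΣP(Year 1)Q(Year 1) = 391×9 + 3358×2 + 311×1 = 3519 + 6716 + 311 = 10546
link = 10658/10546 = 1.010620
Chained index = 100 × 1.108382 × 1.010620 = 112.0154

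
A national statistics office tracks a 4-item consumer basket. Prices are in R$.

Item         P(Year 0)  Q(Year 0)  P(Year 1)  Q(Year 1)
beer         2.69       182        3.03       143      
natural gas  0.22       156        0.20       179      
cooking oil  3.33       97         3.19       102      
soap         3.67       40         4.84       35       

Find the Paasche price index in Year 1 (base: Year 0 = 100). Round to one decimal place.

Paasche price index uses current-period quantities as weights.
ΣP(Year 1)·Q(Year 1) = 3.03×143 + 0.20×179 + 3.19×102 + 4.84×35 = 433.29 + 35.8 + 325.38 + 169.4 = 963.87
ΣP(Year 0)·Q(Year 1) = 2.69×143 + 0.22×179 + 3.33×102 + 3.67×35 = 384.67 + 39.38 + 339.66 + 128.45 = 892.16
Index = 963.87 / 892.16 × 100 = 108.0378

108.0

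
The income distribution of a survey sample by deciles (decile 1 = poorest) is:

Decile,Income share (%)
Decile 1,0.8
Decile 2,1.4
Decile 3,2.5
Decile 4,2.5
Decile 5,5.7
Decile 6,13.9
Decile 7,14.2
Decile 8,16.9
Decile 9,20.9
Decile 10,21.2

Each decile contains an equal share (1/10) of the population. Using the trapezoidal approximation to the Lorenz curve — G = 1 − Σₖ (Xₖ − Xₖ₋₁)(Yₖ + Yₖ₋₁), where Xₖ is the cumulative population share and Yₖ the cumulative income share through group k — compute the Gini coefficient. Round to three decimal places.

0.435

Cumulative income shares Yₖ: 0.0080, 0.0220, 0.0470, 0.0720, 0.1290, 0.2680, 0.4100, 0.5790, 0.7880, 1.0000
Σ (Xₖ−Xₖ₋₁)(Yₖ+Yₖ₋₁) = (1/10)(0.0080+0.0000) + (1/10)(0.0220+0.0080) + (1/10)(0.0470+0.0220) + (1/10)(0.0720+0.0470) + (1/10)(0.1290+0.0720) + (1/10)(0.2680+0.1290) + (1/10)(0.4100+0.2680) + (1/10)(0.5790+0.4100) + (1/10)(0.7880+0.5790) + (1/10)(1.0000+0.7880)
  = 0.0008 + 0.0030 + 0.0069 + 0.0119 + 0.0201 + 0.0397 + 0.0678 + 0.0989 + 0.1367 + 0.1788 = 0.5646
G = 1 − 0.5646 = 0.4354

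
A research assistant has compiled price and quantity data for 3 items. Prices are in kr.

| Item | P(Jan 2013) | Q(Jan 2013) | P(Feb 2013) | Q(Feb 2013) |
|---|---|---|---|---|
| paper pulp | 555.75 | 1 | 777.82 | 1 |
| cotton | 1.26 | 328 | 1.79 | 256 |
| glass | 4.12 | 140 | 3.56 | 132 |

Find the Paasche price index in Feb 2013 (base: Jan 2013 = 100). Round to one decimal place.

Paasche price index uses current-period quantities as weights.
ΣP(Feb 2013)·Q(Feb 2013) = 777.82×1 + 1.79×256 + 3.56×132 = 777.82 + 458.24 + 469.92 = 1705.98
ΣP(Jan 2013)·Q(Feb 2013) = 555.75×1 + 1.26×256 + 4.12×132 = 555.75 + 322.56 + 543.84 = 1422.15
Index = 1705.98 / 1422.15 × 100 = 119.9578

120.0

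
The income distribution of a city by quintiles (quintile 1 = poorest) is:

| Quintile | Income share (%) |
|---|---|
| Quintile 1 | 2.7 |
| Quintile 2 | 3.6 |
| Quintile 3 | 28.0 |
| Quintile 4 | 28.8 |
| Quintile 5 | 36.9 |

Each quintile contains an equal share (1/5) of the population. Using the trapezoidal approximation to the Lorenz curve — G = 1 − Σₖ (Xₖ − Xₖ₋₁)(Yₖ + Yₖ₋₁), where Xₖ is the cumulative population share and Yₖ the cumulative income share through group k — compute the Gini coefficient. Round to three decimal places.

0.374

Cumulative income shares Yₖ: 0.0270, 0.0630, 0.3430, 0.6310, 1.0000
Σ (Xₖ−Xₖ₋₁)(Yₖ+Yₖ₋₁) = (1/5)(0.0270+0.0000) + (1/5)(0.0630+0.0270) + (1/5)(0.3430+0.0630) + (1/5)(0.6310+0.3430) + (1/5)(1.0000+0.6310)
  = 0.0054 + 0.0180 + 0.0812 + 0.1948 + 0.3262 = 0.6256
G = 1 − 0.6256 = 0.3744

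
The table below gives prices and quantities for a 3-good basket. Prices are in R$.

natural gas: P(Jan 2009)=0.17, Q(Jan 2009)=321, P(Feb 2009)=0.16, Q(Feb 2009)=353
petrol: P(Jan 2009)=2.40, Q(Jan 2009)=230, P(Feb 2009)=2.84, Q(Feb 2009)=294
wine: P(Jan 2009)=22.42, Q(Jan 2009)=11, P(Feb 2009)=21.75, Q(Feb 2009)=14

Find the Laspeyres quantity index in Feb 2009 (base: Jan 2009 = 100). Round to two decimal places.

Laspeyres quantity index uses base-period prices as weights.
ΣP(Jan 2009)·Q(Feb 2009) = 0.17×353 + 2.40×294 + 22.42×14 = 60.01 + 705.6 + 313.88 = 1079.49
ΣP(Jan 2009)·Q(Jan 2009) = 0.17×321 + 2.40×230 + 22.42×11 = 54.57 + 552 + 246.62 = 853.19
Index = 1079.49 / 853.19 × 100 = 126.5240

126.52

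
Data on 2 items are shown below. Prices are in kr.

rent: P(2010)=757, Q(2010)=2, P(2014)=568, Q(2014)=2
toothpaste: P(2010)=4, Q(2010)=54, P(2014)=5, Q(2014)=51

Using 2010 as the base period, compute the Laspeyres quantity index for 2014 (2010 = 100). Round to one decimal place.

99.3

Laspeyres quantity index uses base-period prices as weights.
ΣP(2010)·Q(2014) = 757×2 + 4×51 = 1514 + 204 = 1718
ΣP(2010)·Q(2010) = 757×2 + 4×54 = 1514 + 216 = 1730
Index = 1718 / 1730 × 100 = 99.3064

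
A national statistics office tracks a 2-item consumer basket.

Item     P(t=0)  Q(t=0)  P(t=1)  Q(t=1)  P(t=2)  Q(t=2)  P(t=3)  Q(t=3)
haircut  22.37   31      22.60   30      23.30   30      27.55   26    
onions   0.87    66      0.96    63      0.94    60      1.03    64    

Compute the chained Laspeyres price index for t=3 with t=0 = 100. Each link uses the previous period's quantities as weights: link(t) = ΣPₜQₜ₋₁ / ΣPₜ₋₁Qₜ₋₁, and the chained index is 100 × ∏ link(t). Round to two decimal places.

122.84

Link t=0→t=1:
ΣP(t=1)Q(t=0) = 22.60×31 + 0.96×66 = 700.6 + 63.36 = 763.96
ΣP(t=0)Q(t=0) = 22.37×31 + 0.87×66 = 693.47 + 57.42 = 750.89
link = 763.96/750.89 = 1.017406
Link t=1→t=2:
ΣP(t=2)Q(t=1) = 23.30×30 + 0.94×63 = 699 + 59.22 = 758.22
ΣP(t=1)Q(t=1) = 22.60×30 + 0.96×63 = 678 + 60.48 = 738.48
link = 758.22/738.48 = 1.026731
Link t=2→t=3:
ΣP(t=3)Q(t=2) = 27.55×30 + 1.03×60 = 826.5 + 61.8 = 888.3
ΣP(t=2)Q(t=2) = 23.30×30 + 0.94×60 = 699 + 56.4 = 755.4
link = 888.3/755.4 = 1.175933
Chained index = 100 × 1.017406 × 1.026731 × 1.175933 = 122.8382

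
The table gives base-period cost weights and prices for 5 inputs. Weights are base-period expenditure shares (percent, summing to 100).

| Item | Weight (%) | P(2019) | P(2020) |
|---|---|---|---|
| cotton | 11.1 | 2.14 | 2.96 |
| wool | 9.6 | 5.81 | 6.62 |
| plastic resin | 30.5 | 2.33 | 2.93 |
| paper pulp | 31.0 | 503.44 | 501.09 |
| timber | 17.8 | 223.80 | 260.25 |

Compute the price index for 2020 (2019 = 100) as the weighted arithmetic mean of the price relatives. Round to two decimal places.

cotton: 11.1 × (2.96/2.14) = 11.1 × 1.383178 = 15.3533
wool: 9.6 × (6.62/5.81) = 9.6 × 1.139415 = 10.9384
plastic resin: 30.5 × (2.93/2.33) = 30.5 × 1.257511 = 38.3541
paper pulp: 31.0 × (501.09/503.44) = 31.0 × 0.995332 = 30.8553
timber: 17.8 × (260.25/223.80) = 17.8 × 1.162869 = 20.6991
Index = Σ wᵢ·(p₁ᵢ/p₀ᵢ) = 15.3533 + 10.9384 + 38.3541 + 30.8553 + 20.6991 = 116.2001

116.20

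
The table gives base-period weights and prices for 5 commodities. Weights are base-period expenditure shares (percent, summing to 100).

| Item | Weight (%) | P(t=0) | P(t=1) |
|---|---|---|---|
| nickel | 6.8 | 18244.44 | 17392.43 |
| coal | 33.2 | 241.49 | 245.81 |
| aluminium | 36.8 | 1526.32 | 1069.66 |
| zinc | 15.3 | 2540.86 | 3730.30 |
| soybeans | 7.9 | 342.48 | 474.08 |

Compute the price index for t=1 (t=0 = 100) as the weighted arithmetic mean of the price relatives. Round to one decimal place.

nickel: 6.8 × (17392.43/18244.44) = 6.8 × 0.953300 = 6.4824
coal: 33.2 × (245.81/241.49) = 33.2 × 1.017889 = 33.7939
aluminium: 36.8 × (1069.66/1526.32) = 36.8 × 0.700810 = 25.7898
zinc: 15.3 × (3730.30/2540.86) = 15.3 × 1.468125 = 22.4623
soybeans: 7.9 × (474.08/342.48) = 7.9 × 1.384256 = 10.9356
Index = Σ wᵢ·(p₁ᵢ/p₀ᵢ) = 6.4824 + 33.7939 + 25.7898 + 22.4623 + 10.9356 = 99.4641

99.5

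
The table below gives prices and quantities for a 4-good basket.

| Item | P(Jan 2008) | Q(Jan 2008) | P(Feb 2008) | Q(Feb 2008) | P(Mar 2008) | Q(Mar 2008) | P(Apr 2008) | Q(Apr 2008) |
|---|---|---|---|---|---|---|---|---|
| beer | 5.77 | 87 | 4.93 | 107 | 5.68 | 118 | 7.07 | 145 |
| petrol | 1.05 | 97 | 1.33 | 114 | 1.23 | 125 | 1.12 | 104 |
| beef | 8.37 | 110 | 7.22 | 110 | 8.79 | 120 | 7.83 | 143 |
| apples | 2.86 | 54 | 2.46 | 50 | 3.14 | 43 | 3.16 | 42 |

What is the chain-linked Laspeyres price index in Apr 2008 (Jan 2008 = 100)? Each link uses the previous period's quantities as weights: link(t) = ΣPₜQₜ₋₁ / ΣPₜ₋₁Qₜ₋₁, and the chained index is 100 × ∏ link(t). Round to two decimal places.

Link Jan 2008→Feb 2008:
ΣP(Feb 2008)Q(Jan 2008) = 4.93×87 + 1.33×97 + 7.22×110 + 2.46×54 = 428.91 + 129.01 + 794.2 + 132.84 = 1484.96
ΣP(Jan 2008)Q(Jan 2008) = 5.77×87 + 1.05×97 + 8.37×110 + 2.86×54 = 501.99 + 101.85 + 920.7 + 154.44 = 1678.98
link = 1484.96/1678.98 = 0.884442
Link Feb 2008→Mar 2008:
ΣP(Mar 2008)Q(Feb 2008) = 5.68×107 + 1.23×114 + 8.79×110 + 3.14×50 = 607.76 + 140.22 + 966.9 + 157 = 1871.88
ΣP(Feb 2008)Q(Feb 2008) = 4.93×107 + 1.33×114 + 7.22×110 + 2.46×50 = 527.51 + 151.62 + 794.2 + 123 = 1596.33
link = 1871.88/1596.33 = 1.172615
Link Mar 2008→Apr 2008:
ΣP(Apr 2008)Q(Mar 2008) = 7.07×118 + 1.12×125 + 7.83×120 + 3.16×43 = 834.26 + 140 + 939.6 + 135.88 = 2049.74
ΣP(Mar 2008)Q(Mar 2008) = 5.68×118 + 1.23×125 + 8.79×120 + 3.14×43 = 670.24 + 153.75 + 1054.8 + 135.02 = 2013.81
link = 2049.74/2013.81 = 1.017842
Chained index = 100 × 0.884442 × 1.172615 × 1.017842 = 105.5613

105.56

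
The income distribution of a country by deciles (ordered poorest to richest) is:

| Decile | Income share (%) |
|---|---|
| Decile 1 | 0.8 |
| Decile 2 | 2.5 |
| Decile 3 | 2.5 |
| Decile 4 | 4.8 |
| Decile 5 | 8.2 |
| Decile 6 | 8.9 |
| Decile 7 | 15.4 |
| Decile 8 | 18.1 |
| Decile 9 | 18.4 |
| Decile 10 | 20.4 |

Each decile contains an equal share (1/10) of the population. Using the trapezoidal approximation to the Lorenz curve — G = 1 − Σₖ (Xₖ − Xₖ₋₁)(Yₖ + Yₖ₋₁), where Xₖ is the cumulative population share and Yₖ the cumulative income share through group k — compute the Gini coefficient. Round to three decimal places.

0.398

Cumulative income shares Yₖ: 0.0080, 0.0330, 0.0580, 0.1060, 0.1880, 0.2770, 0.4310, 0.6120, 0.7960, 1.0000
Σ (Xₖ−Xₖ₋₁)(Yₖ+Yₖ₋₁) = (1/10)(0.0080+0.0000) + (1/10)(0.0330+0.0080) + (1/10)(0.0580+0.0330) + (1/10)(0.1060+0.0580) + (1/10)(0.1880+0.1060) + (1/10)(0.2770+0.1880) + (1/10)(0.4310+0.2770) + (1/10)(0.6120+0.4310) + (1/10)(0.7960+0.6120) + (1/10)(1.0000+0.7960)
  = 0.0008 + 0.0041 + 0.0091 + 0.0164 + 0.0294 + 0.0465 + 0.0708 + 0.1043 + 0.1408 + 0.1796 = 0.6018
G = 1 − 0.6018 = 0.3982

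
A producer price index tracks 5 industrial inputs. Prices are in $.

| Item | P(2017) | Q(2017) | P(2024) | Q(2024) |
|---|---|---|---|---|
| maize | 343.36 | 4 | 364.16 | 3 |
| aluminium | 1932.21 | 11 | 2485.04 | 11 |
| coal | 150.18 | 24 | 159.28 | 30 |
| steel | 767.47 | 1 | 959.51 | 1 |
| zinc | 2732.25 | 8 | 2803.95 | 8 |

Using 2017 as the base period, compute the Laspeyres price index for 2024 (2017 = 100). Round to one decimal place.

Laspeyres price index uses base-period quantities as weights.
ΣP(2024)·Q(2017) = 364.16×4 + 2485.04×11 + 159.28×24 + 959.51×1 + 2803.95×8 = 1456.64 + 27335.44 + 3822.72 + 959.51 + 22431.6 = 56005.91
ΣP(2017)·Q(2017) = 343.36×4 + 1932.21×11 + 150.18×24 + 767.47×1 + 2732.25×8 = 1373.44 + 21254.31 + 3604.32 + 767.47 + 21858 = 48857.54
Index = 56005.91 / 48857.54 × 100 = 114.6310

114.6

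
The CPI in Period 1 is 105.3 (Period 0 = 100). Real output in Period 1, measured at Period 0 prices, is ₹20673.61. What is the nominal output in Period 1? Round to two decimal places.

21769.31

Nominal = Real × (Index/100) = 20673.61 × (105.3/100)
        = 20673.61 × 1.053 = 21769.3113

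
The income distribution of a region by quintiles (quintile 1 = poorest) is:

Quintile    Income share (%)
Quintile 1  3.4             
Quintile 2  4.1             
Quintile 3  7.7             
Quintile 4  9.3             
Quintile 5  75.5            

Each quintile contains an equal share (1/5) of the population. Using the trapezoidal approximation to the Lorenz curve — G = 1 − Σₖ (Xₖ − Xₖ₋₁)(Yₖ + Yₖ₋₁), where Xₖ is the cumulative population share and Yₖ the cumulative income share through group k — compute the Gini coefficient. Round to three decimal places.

0.598

Cumulative income shares Yₖ: 0.0340, 0.0750, 0.1520, 0.2450, 1.0000
Σ (Xₖ−Xₖ₋₁)(Yₖ+Yₖ₋₁) = (1/5)(0.0340+0.0000) + (1/5)(0.0750+0.0340) + (1/5)(0.1520+0.0750) + (1/5)(0.2450+0.1520) + (1/5)(1.0000+0.2450)
  = 0.0068 + 0.0218 + 0.0454 + 0.0794 + 0.2490 = 0.4024
G = 1 − 0.4024 = 0.5976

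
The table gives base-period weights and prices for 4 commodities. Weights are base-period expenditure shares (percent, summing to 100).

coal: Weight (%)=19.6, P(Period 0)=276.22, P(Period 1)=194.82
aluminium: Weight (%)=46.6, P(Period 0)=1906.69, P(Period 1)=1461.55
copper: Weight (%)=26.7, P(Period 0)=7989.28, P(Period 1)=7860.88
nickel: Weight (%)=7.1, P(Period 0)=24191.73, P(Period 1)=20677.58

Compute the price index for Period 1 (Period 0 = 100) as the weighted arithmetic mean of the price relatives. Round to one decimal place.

coal: 19.6 × (194.82/276.22) = 19.6 × 0.705307 = 13.8240
aluminium: 46.6 × (1461.55/1906.69) = 46.6 × 0.766538 = 35.7207
copper: 26.7 × (7860.88/7989.28) = 26.7 × 0.983928 = 26.2709
nickel: 7.1 × (20677.58/24191.73) = 7.1 × 0.854738 = 6.0686
Index = Σ wᵢ·(p₁ᵢ/p₀ᵢ) = 13.8240 + 35.7207 + 26.2709 + 6.0686 = 81.8842

81.9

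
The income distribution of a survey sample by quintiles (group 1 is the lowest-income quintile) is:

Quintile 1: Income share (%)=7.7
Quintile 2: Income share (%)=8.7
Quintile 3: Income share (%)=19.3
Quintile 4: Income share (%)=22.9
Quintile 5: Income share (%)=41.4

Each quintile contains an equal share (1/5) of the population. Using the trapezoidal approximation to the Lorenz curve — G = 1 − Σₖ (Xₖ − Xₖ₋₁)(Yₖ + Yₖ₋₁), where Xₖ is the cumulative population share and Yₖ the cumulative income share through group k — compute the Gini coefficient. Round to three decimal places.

Cumulative income shares Yₖ: 0.0770, 0.1640, 0.3570, 0.5860, 1.0000
Σ (Xₖ−Xₖ₋₁)(Yₖ+Yₖ₋₁) = (1/5)(0.0770+0.0000) + (1/5)(0.1640+0.0770) + (1/5)(0.3570+0.1640) + (1/5)(0.5860+0.3570) + (1/5)(1.0000+0.5860)
  = 0.0154 + 0.0482 + 0.1042 + 0.1886 + 0.3172 = 0.6736
G = 1 − 0.6736 = 0.3264

0.326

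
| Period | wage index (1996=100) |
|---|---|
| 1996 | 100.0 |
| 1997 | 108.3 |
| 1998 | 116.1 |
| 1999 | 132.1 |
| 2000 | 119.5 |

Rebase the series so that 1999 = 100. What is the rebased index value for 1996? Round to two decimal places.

75.70

Rebased(1996) = 100.0 / 132.1 × 100 = 75.7002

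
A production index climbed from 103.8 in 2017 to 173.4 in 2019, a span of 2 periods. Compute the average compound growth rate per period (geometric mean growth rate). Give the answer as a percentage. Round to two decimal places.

29.25%

Growth factor = (173.4/103.8)^(1/2) = (1.670520)^(1/2) = 1.292486
Growth rate = 1.292486 − 1 = 0.292486 = 29.2486%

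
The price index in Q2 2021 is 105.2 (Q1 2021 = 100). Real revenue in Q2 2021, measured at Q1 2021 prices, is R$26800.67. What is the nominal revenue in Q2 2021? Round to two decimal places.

28194.30

Nominal = Real × (Index/100) = 26800.67 × (105.2/100)
        = 26800.67 × 1.052 = 28194.3048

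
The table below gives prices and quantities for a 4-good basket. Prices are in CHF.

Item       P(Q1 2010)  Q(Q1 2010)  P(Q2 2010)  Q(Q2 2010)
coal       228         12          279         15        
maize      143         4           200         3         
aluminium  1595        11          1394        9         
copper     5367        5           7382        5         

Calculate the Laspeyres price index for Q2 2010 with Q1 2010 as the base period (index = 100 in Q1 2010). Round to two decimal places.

118.25

Laspeyres price index uses base-period quantities as weights.
ΣP(Q2 2010)·Q(Q1 2010) = 279×12 + 200×4 + 1394×11 + 7382×5 = 3348 + 800 + 15334 + 36910 = 56392
ΣP(Q1 2010)·Q(Q1 2010) = 228×12 + 143×4 + 1595×11 + 5367×5 = 2736 + 572 + 17545 + 26835 = 47688
Index = 56392 / 47688 × 100 = 118.2520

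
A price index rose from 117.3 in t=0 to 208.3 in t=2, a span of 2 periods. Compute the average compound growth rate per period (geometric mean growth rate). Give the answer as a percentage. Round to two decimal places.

Growth factor = (208.3/117.3)^(1/2) = (1.775789)^(1/2) = 1.332587
Growth rate = 1.332587 − 1 = 0.332587 = 33.2587%

33.26%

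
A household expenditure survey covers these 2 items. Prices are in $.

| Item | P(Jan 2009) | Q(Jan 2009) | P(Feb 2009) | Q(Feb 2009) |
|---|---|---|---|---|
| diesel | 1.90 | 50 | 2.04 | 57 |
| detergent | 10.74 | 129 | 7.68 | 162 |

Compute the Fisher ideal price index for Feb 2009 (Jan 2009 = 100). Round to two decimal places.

73.71

Laspeyres component (base-period weights):
ΣP(Feb 2009)Q(Jan 2009) = 2.04×50 + 7.68×129 = 102 + 990.72 = 1092.72
ΣP(Jan 2009)Q(Jan 2009) = 1.90×50 + 10.74×129 = 95 + 1385.46 = 1480.46
L = 1092.72 / 1480.46 × 100 = 73.8095
Paasche component (current-period weights):
ΣP(Feb 2009)Q(Feb 2009) = 2.04×57 + 7.68×162 = 116.28 + 1244.16 = 1360.44
ΣP(Jan 2009)Q(Feb 2009) = 1.90×57 + 10.74×162 = 108.3 + 1739.88 = 1848.18
P = 1360.44 / 1848.18 × 100 = 73.6097
Fisher = √(L × P) = √(73.8095 × 73.6097) = 73.7095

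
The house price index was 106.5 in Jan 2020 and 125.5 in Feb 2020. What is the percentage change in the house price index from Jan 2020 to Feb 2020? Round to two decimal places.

Change = (125.5 − 106.5) / 106.5 × 100
       = 19.0 / 106.5 × 100 = 17.8404%

17.84%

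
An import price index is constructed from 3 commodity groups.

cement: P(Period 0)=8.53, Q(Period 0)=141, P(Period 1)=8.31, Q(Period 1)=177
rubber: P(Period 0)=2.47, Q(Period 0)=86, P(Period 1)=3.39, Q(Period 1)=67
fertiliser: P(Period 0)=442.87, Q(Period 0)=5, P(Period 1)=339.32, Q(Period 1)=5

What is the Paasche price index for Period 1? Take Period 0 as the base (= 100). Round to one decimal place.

87.3

Paasche price index uses current-period quantities as weights.
ΣP(Period 1)·Q(Period 1) = 8.31×177 + 3.39×67 + 339.32×5 = 1470.87 + 227.13 + 1696.6 = 3394.6
ΣP(Period 0)·Q(Period 1) = 8.53×177 + 2.47×67 + 442.87×5 = 1509.81 + 165.49 + 2214.35 = 3889.65
Index = 3394.6 / 3889.65 × 100 = 87.2726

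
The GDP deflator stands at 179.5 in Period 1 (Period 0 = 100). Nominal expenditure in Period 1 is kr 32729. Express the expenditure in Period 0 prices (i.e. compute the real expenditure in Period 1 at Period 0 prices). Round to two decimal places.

18233.43

Real = Nominal ÷ (Index/100) = 32729 ÷ (179.5/100)
     = 32729 ÷ 1.795 = 18233.4262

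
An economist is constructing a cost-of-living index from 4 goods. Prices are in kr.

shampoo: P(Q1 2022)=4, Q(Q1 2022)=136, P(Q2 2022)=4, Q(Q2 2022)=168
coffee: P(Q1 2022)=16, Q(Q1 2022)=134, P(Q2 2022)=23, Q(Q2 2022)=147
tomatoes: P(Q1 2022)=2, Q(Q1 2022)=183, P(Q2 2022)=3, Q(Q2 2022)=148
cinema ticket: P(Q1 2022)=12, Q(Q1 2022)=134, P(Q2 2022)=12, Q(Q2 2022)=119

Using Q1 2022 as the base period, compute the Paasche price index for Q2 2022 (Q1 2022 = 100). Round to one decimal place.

Paasche price index uses current-period quantities as weights.
ΣP(Q2 2022)·Q(Q2 2022) = 4×168 + 23×147 + 3×148 + 12×119 = 672 + 3381 + 444 + 1428 = 5925
ΣP(Q1 2022)·Q(Q2 2022) = 4×168 + 16×147 + 2×148 + 12×119 = 672 + 2352 + 296 + 1428 = 4748
Index = 5925 / 4748 × 100 = 124.7894

124.8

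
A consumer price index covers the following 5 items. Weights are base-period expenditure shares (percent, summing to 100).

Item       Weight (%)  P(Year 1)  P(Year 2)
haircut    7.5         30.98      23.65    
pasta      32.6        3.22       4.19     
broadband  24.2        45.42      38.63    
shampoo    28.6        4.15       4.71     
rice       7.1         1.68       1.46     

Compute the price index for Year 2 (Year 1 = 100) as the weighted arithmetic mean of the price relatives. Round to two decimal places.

107.36

haircut: 7.5 × (23.65/30.98) = 7.5 × 0.763396 = 5.7255
pasta: 32.6 × (4.19/3.22) = 32.6 × 1.301242 = 42.4205
broadband: 24.2 × (38.63/45.42) = 24.2 × 0.850506 = 20.5823
shampoo: 28.6 × (4.71/4.15) = 28.6 × 1.134940 = 32.4593
rice: 7.1 × (1.46/1.68) = 7.1 × 0.869048 = 6.1702
Index = Σ wᵢ·(p₁ᵢ/p₀ᵢ) = 5.7255 + 42.4205 + 20.5823 + 32.4593 + 6.1702 = 107.3577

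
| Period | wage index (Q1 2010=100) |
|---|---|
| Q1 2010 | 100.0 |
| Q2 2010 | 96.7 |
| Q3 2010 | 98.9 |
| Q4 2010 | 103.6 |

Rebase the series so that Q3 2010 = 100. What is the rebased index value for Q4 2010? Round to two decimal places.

104.75

Rebased(Q4 2010) = 103.6 / 98.9 × 100 = 104.7523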